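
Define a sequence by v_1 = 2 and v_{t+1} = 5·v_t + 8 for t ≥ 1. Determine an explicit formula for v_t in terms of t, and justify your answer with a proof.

v_t = 4·5^(t - 1) - 2

Computing the first terms: v_1 = 2, v_2 = 18, v_3 = 98. This suggests v_t = 4·5^(t - 1) - 2.
For the base case t = 1: the formula gives 2 = 2 = v_1.
Suppose the result is true for t = r, so v_r = 4·5^(r - 1) - 2.
Then v_{r+1} = 5·v_r + 8 = 5·(4·5^(r - 1) - 2) + 8 = 4·5^r - 2 = 4·5^((r+1) - 1) - 2,
which is the claimed formula at t = r+1.
By the principle of mathematical induction, the result holds for all t ≥ 1.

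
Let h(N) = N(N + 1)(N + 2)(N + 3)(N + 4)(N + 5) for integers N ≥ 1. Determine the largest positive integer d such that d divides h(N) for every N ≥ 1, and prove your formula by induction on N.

d = 720

Computing the first values: h(1) = 720 and h(2) = 5040; gcd(720, 5040) = 720, so d ≤ 720.
We prove 720 | N(N + 1)(N + 2)(N + 3)(N + 4)(N + 5) for all N ≥ 1 by induction on N.
When N = 1: h(1) = 720 = 720·(1), so 720 | h(1).
Inductive step: assume the claim holds for N = p, i.e. 720 | h(p). Then
h(p+1) − h(p) = (p+1)·(p+2)·(p+3)·(p+4)·(p+5)·(p+6) − p·(p+1)·(p+2)·(p+3)·(p+4)·(p+5) = (p+1)·(p+2)·(p+3)·(p+4)·(p+5)·[(p+6) − p] = 6·(p+1)·(p+2)·(p+3)·(p+4)·(p+5). The product of 5 consecutive integers is divisible by (5)! = 120, so h(p+1) − h(p) is divisible by 6·120 = 720. By the inductive hypothesis 720 | h(p), hence 720 | h(p+1).
By induction, the statement is established for all N ≥ 1.
Therefore the largest such d is 720.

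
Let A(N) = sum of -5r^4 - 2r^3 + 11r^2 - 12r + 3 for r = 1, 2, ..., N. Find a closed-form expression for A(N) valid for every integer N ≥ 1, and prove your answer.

A(N) = -N(N^4 + 3N^3 - N^2 + N + 1)

We claim A(N) = -N(N^4 + 3N^3 - N^2 + N + 1) for all N ≥ 1.
When N = 1: A(1) = -5, and the closed form gives -5. They agree.
Inductive step: suppose the statement holds for some r ≥ 1, so A(r) = r(-r^4 - 3r^3 + r^2 - r - 1).
Then A(r+1) = A(r) + (-5r^4 - 22r^3 - 25r^2 - 16r - 5) = (r(-r^4 - 3r^3 + r^2 - r - 1)) + (-5r^4 - 22r^3 - 25r^2 - 16r - 5).
Simplifying, A(r+1) = -(r + 1)(r^4 + 7r^3 + 14r^2 + 12r + 5) = -(r+1)((r+1)^4 + 3(r+1)^3 - (r+1)^2 + (r+1) + 1),
which is the closed form with N = r+1.
Hence, by induction on N, the claim holds for every N ≥ 1.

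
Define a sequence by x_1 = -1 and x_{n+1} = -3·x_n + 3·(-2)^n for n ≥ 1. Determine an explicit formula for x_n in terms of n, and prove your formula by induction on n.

Computing the first terms: x_1 = -1, x_2 = -3, x_3 = 21. This suggests x_n = 3(-2)^n + 5(-3)^(n - 1).
Base case (n = 1): the formula gives -1 = -1 = x_1.
For the inductive step, assume it holds for an arbitrary r ≥ 1, so x_r = 3(-2)^r + 5(-3)^(r - 1).
Then x_{r+1} = -3·x_r + 3·(-2)^r = -3·(3(-2)^r + 5(-3)^(r - 1)) + 3·(-2)^r = 3(-2)^(r + 1) + 5(-3)^r = 3(-2)^(r+1) + 5(-3)^((r+1) - 1),
which is the claimed formula at n = r+1.
By the principle of mathematical induction, the result holds for all n ≥ 1.

x_n = 3(-2)^n + 5(-3)^(n - 1)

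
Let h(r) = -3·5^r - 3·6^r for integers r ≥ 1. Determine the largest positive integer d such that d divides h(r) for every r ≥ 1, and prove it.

d = 3

Computing the first values: h(1) = -33 and h(2) = -183; gcd(-33, -183) = 3, so d ≤ 3.
We prove 3 | -3·5^r - 3·6^r for all r ≥ 1 by induction on r.
Base step (r = 1): h(1) = -33 = 3·(-11), so 3 | h(1).
Inductive step: assume the claim holds for r = p, i.e. 3 | h(p). Then
h(p+1) − 6·h(p) = (-3·5^(p+1) - 3·6^(p+1)) − 6·(-3·5^p - 3·6^p) = (-3)·5^p·(5 − 6) = (3)·5^p. Since 3 | h(p) by the inductive hypothesis, 3 | 6·h(p); and 3 | 3 since 3 = 3·1. Therefore 3 | h(p+1).
By induction, the statement is established for all r ≥ 1.
Therefore the largest such d is 3.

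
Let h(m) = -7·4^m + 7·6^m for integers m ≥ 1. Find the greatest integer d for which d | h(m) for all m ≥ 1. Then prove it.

d = 14

Computing the first values: h(1) = 14 and h(2) = 140; gcd(14, 140) = 14, so d ≤ 14.
We prove 14 | -7·4^m + 7·6^m for all m ≥ 1 by induction on m.
Base step (m = 1): h(1) = 14 = 14·(1), so 14 | h(1).
Inductive step: suppose the statement holds for some k ≥ 1, i.e. 14 | h(k). Then
h(k+1) − 6·h(k) = (-7·4^(k+1) + 7·6^(k+1)) − 6·(-7·4^k + 7·6^k) = (-7)·4^k·(4 − 6) = (14)·4^k. Since 14 | h(k) by the inductive hypothesis, 14 | 6·h(k); and 14 | 14 since 14 = 14·1. Therefore 14 | h(k+1).
Hence, by induction on m, the claim holds for every m ≥ 1.
Therefore the largest such d is 14.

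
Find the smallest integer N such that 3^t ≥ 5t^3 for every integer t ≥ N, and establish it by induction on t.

At t = 6: 729 < 1080, so the inequality fails and N ≥ 7. We prove 3^t ≥ 5t^3 for all t ≥ 7.
Base step (t = 7): 3^t = 2187 and 5t^3 = 1715, so 2187 ≥ 1715.
Inductive step: assume the claim holds for t = r, so 3^r ≥ 5r^3.
Then 3^(r + 1) = 3·(3^r) ≥ 3·(5r^3).
Also, for r ≥ 7 we have 3·(5r^3) ≥ 5(r+1)^3, since 3 ≥ (1 + 1/r)^3 for all r ≥ 7.
Combining, 3^(r + 1) ≥ 5(r+1)^3.
By induction, the statement is established for all t ≥ 7.
Hence the smallest such N is 7.

N = 7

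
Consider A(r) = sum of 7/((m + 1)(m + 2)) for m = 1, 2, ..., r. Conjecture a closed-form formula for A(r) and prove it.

A(r) = 7r/(2(r + 2))

We claim A(r) = 7r/(2(r + 2)) for all r ≥ 1.
Base case (r = 1): A(1) = 7/6, and the closed form gives 7/6. They agree.
Inductive step: assume the claim holds for r = m, so A(m) = 7m/(2(m + 2)).
Then A(m+1) = A(m) + (7/((m + 2)(m + 3))) = (7m/(2(m + 2))) + (7/((m + 2)(m + 3))).
Simplifying, A(m+1) = 7(m + 1)/(2(m + 3)) = 7(m+1)/(2((m+1) + 2)),
which is the closed form with r = m+1.
This completes the induction.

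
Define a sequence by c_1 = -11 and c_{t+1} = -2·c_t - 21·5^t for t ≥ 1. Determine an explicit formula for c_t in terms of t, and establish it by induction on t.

c_t = (-2)^(t + 1) - 3·5^t

Computing the first terms: c_1 = -11, c_2 = -83, c_3 = -359. This suggests c_t = (-2)^(t + 1) - 3·5^t.
Base step (t = 1): the formula gives -11 = -11 = c_1.
For the inductive step, assume it holds for an arbitrary m ≥ 1, so c_m = (-2)^(m + 1) - 3·5^m.
Then c_{m+1} = -2·c_m - 21·5^m = -2·((-2)^(m + 1) - 3·5^m) - 21·5^m = (-2)^(m + 2) - 3·5^(m + 1) = (-2)^((m+1) + 1) - 3·5^(m+1),
which is the claimed formula at t = m+1.
This completes the induction.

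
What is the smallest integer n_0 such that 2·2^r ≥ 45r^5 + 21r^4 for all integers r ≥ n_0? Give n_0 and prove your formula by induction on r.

n_0 = 29

At r = 28: 536870912 < 787374336, so the inequality fails and n_0 ≥ 29. We prove 2·2^r ≥ 45r^5 + 21r^4 for all r ≥ 29.
When r = 29: 2·2^r = 1073741824 and 45r^5 + 21r^4 = 937854606, so 1073741824 ≥ 937854606.
Inductive step: suppose the statement holds for some k ≥ 29, so 2·2^k ≥ 45k^5 + 21k^4.
Then 2·2^(k + 1) = 2·(2·2^k) ≥ 2·(45k^5 + 21k^4).
Also, for k ≥ 29 we have 2·(45k^5 + 21k^4) ≥ 45(k+1)^5 + 21(k+1)^4, since 2·(45k^5 + 21k^4) − (45(k+1)^5 + 21(k+1)^4) = 45k^5 - 204k^4 - 534k^3 - 576k^2 - 309k - 66, which is nonnegative for all k ≥ 29.
Combining, 2·2^(k + 1) ≥ 45(k+1)^5 + 21(k+1)^4.
By the principle of mathematical induction, the result holds for all r ≥ 29.
Hence the smallest such n_0 is 29.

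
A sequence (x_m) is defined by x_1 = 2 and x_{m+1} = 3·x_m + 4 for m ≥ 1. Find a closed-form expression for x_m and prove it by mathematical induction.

Computing the first terms: x_1 = 2, x_2 = 10, x_3 = 34. This suggests x_m = 4·3^(m - 1) - 2.
When m = 1: the formula gives 2 = 2 = x_1.
For the inductive step, assume it holds for an arbitrary j ≥ 1, so x_j = 4·3^(j - 1) - 2.
Then x_{j+1} = 3·x_j + 4 = 3·(4·3^(j - 1) - 2) + 4 = 4·3^j - 2 = 4·3^((j+1) - 1) - 2,
which is the claimed formula at m = j+1.
Hence, by induction on m, the claim holds for every m ≥ 1.

x_m = 4·3^(m - 1) - 2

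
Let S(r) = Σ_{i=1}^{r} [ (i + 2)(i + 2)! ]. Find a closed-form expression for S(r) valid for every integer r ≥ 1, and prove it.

S(r) = (r + 3)! - 6

We claim S(r) = (r + 3)! - 6 for all r ≥ 1.
Base case (r = 1): S(1) = 18, and the closed form gives 18. They agree.
Inductive step: assume the claim holds for r = i, so S(i) = (i + 3)! - 6.
Then S(i+1) = S(i) + ((i + 3)(i + 3)!) = ((i + 3)! - 6) + ((i + 3)(i + 3)!).
Simplifying, S(i+1) = ((i+1) + 3)! - 6,
which is the closed form with r = i+1.
By the principle of mathematical induction, the result holds for all r ≥ 1.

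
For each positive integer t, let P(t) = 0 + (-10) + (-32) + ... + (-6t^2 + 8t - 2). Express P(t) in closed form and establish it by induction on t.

P(t) = -t(t - 1)(2t + 1)

We claim P(t) = -t(t - 1)(2t + 1) for all t ≥ 1.
For the base case t = 1: P(1) = 0, and the closed form gives 0. They agree.
For the inductive step, assume it holds for an arbitrary i ≥ 1, so P(i) = i(-2i^2 + i + 1).
Then P(i+1) = P(i) + (2i(-3i - 2)) = (i(-2i^2 + i + 1)) + (2i(-3i - 2)).
Simplifying, P(i+1) = -i(i + 1)(2i + 3) = -(i+1)((i+1) - 1)(2(i+1) + 1),
which is the closed form with t = i+1.
Hence, by induction on t, the claim holds for every t ≥ 1.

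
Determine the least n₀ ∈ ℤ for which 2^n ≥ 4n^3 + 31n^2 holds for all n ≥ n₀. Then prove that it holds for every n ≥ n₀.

At n = 14: 16384 < 17052, so the inequality fails and n₀ ≥ 15. We prove 2^n ≥ 4n^3 + 31n^2 for all n ≥ 15.
Base step (n = 15): 2^n = 32768 and 4n^3 + 31n^2 = 20475, so 32768 ≥ 20475.
For the inductive step, assume it holds for an arbitrary r ≥ 15, so 2^r ≥ 4r^3 + 31r^2.
Then 2^(r + 1) = 2·(2^r) ≥ 2·(4r^3 + 31r^2).
Also, for r ≥ 15 we have 2·(4r^3 + 31r^2) ≥ 4(r+1)^3 + 31(r+1)^2, since 2·(4r^3 + 31r^2) − (4(r+1)^3 + 31(r+1)^2) = 4r^3 + 19r^2 - 74r - 35, which is nonnegative for all r ≥ 15.
Combining, 2^(r + 1) ≥ 4(r+1)^3 + 31(r+1)^2.
By the principle of mathematical induction, the result holds for all n ≥ 15.
Hence the smallest such n₀ is 15.

n₀ = 15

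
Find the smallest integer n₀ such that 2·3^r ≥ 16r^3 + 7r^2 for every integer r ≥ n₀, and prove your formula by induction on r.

At r = 7: 4374 < 5831, so the inequality fails and n₀ ≥ 8. We prove 2·3^r ≥ 16r^3 + 7r^2 for all r ≥ 8.
Base case (r = 8): 2·3^r = 13122 and 16r^3 + 7r^2 = 8640, so 13122 ≥ 8640.
Suppose the result is true for r = i, so 2·3^i ≥ 16i^3 + 7i^2.
Then 2·3^(i + 1) = 3·(2·3^i) ≥ 3·(16i^3 + 7i^2).
Also, for i ≥ 8 we have 3·(16i^3 + 7i^2) ≥ 16(i+1)^3 + 7(i+1)^2, since 3·(16i^3 + 7i^2) − (16(i+1)^3 + 7(i+1)^2) = 32i^3 - 34i^2 - 62i - 23, which is nonnegative for all i ≥ 8.
Combining, 2·3^(i + 1) ≥ 16(i+1)^3 + 7(i+1)^2.
By the principle of mathematical induction, the result holds for all r ≥ 8.
Hence the smallest such n₀ is 8.

n₀ = 8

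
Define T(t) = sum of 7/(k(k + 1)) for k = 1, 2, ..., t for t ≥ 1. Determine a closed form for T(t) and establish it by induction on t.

We claim T(t) = 7t/(t + 1) for all t ≥ 1.
Base case (t = 1): T(1) = 7/2, and the closed form gives 7/2. They agree.
For the inductive step, assume it holds for an arbitrary k ≥ 1, so T(k) = 7k/(k + 1).
Then T(k+1) = T(k) + (7/((k + 1)(k + 2))) = (7k/(k + 1)) + (7/((k + 1)(k + 2))).
Simplifying, T(k+1) = 7(k + 1)/(k + 2) = 7(k+1)/((k+1) + 1),
which is the closed form with t = k+1.
By induction, the statement is established for all t ≥ 1.

T(t) = 7t/(t + 1)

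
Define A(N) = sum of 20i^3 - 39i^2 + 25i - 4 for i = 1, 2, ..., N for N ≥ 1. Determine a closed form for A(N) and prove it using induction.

We claim A(N) = N(5N^3 - 3N^2 - 2N + 2) for all N ≥ 1.
For the base case N = 1: A(1) = 2, and the closed form gives 2. They agree.
Inductive step: assume the claim holds for N = i, so A(i) = i(5i^3 - 3i^2 - 2i + 2).
Then A(i+1) = A(i) + (20i^3 + 21i^2 + 7i + 2) = (i(5i^3 - 3i^2 - 2i + 2)) + (20i^3 + 21i^2 + 7i + 2).
Simplifying, A(i+1) = (i + 1)(5i^3 + 12i^2 + 7i + 2) = (i+1)(5(i+1)^3 - 3(i+1)^2 - 2(i+1) + 2),
which is the closed form with N = i+1.
Hence, by induction on N, the claim holds for every N ≥ 1.

A(N) = N(5N^3 - 3N^2 - 2N + 2)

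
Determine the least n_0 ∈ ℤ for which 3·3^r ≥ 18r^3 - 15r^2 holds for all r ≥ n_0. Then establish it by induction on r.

At r = 6: 2187 < 3348, so the inequality fails and n_0 ≥ 7. We prove 3·3^r ≥ 18r^3 - 15r^2 for all r ≥ 7.
Base case (r = 7): 3·3^r = 6561 and 18r^3 - 15r^2 = 5439, so 6561 ≥ 5439.
Inductive step: suppose the statement holds for some k ≥ 7, so 3·3^k ≥ 18k^3 - 15k^2.
Then 3·3^(k + 1) = 3·(3·3^k) ≥ 3·(18k^3 - 15k^2).
Also, for k ≥ 7 we have 3·(18k^3 - 15k^2) ≥ 18(k+1)^3 - 15(k+1)^2, since 3·(18k^3 - 15k^2) − (18(k+1)^3 - 15(k+1)^2) = 36k^3 - 84k^2 - 24k - 3, which is nonnegative for all k ≥ 7.
Combining, 3·3^(k + 1) ≥ 18(k+1)^3 - 15(k+1)^2.
Hence, by induction on r, the claim holds for every r ≥ 7.
Hence the smallest such n_0 is 7.

n_0 = 7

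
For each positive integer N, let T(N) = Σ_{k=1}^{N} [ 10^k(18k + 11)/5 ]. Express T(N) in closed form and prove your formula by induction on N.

T(N) = 2·10^N(2N + 1) - 2

We claim T(N) = 2·10^N(2N + 1) - 2 for all N ≥ 1.
Base case (N = 1): T(1) = 58, and the closed form gives 58. They agree.
Inductive step: suppose the statement holds for some k ≥ 1, so T(k) = 2·10^k(2k + 1) - 2.
Then T(k+1) = T(k) + (10^k(36k + 58)) = (2·10^k(2k + 1) - 2) + (10^k(36k + 58)).
Simplifying, T(k+1) = 40·10^k·k + 60·10^k - 2 = 2·10^(k+1)(2(k+1) + 1) - 2,
which is the closed form with N = k+1.
Hence, by induction on N, the claim holds for every N ≥ 1.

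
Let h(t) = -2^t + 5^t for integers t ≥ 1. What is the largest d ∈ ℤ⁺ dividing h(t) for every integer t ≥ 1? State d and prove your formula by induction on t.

d = 3

Computing the first values: h(1) = 3 and h(2) = 21; gcd(3, 21) = 3, so d ≤ 3.
We prove 3 | -2^t + 5^t for all t ≥ 1 by induction on t.
Base case (t = 1): h(1) = 3 = 3·(1), so 3 | h(1).
Inductive step: suppose the statement holds for some k ≥ 1, i.e. 3 | h(k). Then
5^{k+1} − 2^{k+1} = 5·5^k − 2·2^k = 5·(5^k − 2^k) + (3)·2^k. The first term is divisible by 3 by the inductive hypothesis, and the second term (3)·2^k is divisible by 3 since 3 | 3. Hence 3 | h(k+1).
This completes the induction.
Therefore the largest such d is 3.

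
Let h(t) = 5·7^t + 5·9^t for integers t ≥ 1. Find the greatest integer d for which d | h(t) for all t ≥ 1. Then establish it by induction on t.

d = 10

Computing the first values: h(1) = 80 and h(2) = 650; gcd(80, 650) = 10, so d ≤ 10.
We prove 10 | 5·7^t + 5·9^t for all t ≥ 1 by induction on t.
For the base case t = 1: h(1) = 80 = 10·(8), so 10 | h(1).
Inductive step: suppose the statement holds for some j ≥ 1, i.e. 10 | h(j). Then
h(j+1) − 9·h(j) = (5·7^(j+1) + 5·9^(j+1)) − 9·(5·7^j + 5·9^j) = (5)·7^j·(7 − 9) = (-10)·7^j. Since 10 | h(j) by the inductive hypothesis, 10 | 9·h(j); and 10 | -10 since -10 = 10·-1. Therefore 10 | h(j+1).
This completes the induction.
Therefore the largest such d is 10.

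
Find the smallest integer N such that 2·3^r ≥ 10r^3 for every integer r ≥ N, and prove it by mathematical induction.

N = 7

At r = 6: 1458 < 2160, so the inequality fails and N ≥ 7. We prove 2·3^r ≥ 10r^3 for all r ≥ 7.
For the base case r = 7: 2·3^r = 4374 and 10r^3 = 3430, so 4374 ≥ 3430.
Inductive step: suppose the statement holds for some p ≥ 7, so 2·3^p ≥ 10p^3.
Then 2·3^(p + 1) = 3·(2·3^p) ≥ 3·(10p^3).
Also, for p ≥ 7 we have 3·(10p^3) ≥ 10(p+1)^3, since 3 ≥ (1 + 1/p)^3 for all p ≥ 7.
Combining, 2·3^(p + 1) ≥ 10(p+1)^3.
By the principle of mathematical induction, the result holds for all r ≥ 7.
Hence the smallest such N is 7.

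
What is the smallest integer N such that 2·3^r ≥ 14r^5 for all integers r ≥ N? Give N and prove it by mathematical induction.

N = 14

At r = 13: 3188646 < 5198102, so the inequality fails and N ≥ 14. We prove 2·3^r ≥ 14r^5 for all r ≥ 14.
Base case (r = 14): 2·3^r = 9565938 and 14r^5 = 7529536, so 9565938 ≥ 7529536.
For the inductive step, assume it holds for an arbitrary i ≥ 14, so 2·3^i ≥ 14i^5.
Then 2·3^(i + 1) = 3·(2·3^i) ≥ 3·(14i^5).
Also, for i ≥ 14 we have 3·(14i^5) ≥ 14(i+1)^5, since 3 ≥ (1 + 1/i)^5 for all i ≥ 14.
Combining, 2·3^(i + 1) ≥ 14(i+1)^5.
Hence, by induction on r, the claim holds for every r ≥ 14.
Hence the smallest such N is 14.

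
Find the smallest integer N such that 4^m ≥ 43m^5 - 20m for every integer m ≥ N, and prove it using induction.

At m = 11: 4194304 < 6924973, so the inequality fails and N ≥ 12. We prove 4^m ≥ 43m^5 - 20m for all m ≥ 12.
Base case (m = 12): 4^m = 16777216 and 43m^5 - 20m = 10699536, so 16777216 ≥ 10699536.
Inductive step: suppose the statement holds for some p ≥ 12, so 4^p ≥ 43p^5 - 20p.
Then 4^(p + 1) = 4·(4^p) ≥ 4·(43p^5 - 20p).
Also, for p ≥ 12 we have 4·(43p^5 - 20p) ≥ 43(p+1)^5 - 20(p+1), since 4·(43p^5 - 20p) − (43(p+1)^5 - 20(p+1)) = 129p^5 - 215p^4 - 430p^3 - 430p^2 - 275p - 23, which is nonnegative for all p ≥ 12.
Combining, 4^(p + 1) ≥ 43(p+1)^5 - 20(p+1).
By the principle of mathematical induction, the result holds for all m ≥ 12.
Hence the smallest such N is 12.

N = 12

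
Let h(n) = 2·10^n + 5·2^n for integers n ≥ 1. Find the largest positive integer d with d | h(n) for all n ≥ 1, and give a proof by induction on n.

d = 10

Computing the first values: h(1) = 30 and h(2) = 220; gcd(30, 220) = 10, so d ≤ 10.
We prove 10 | 2·10^n + 5·2^n for all n ≥ 1 by induction on n.
Base case (n = 1): h(1) = 30 = 10·(3), so 10 | h(1).
Inductive step: assume the claim holds for n = m, i.e. 10 | h(m). Then
h(m+1) − 10·h(m) = (2·10^(m+1) + 5·2^(m+1)) − 10·(2·10^m + 5·2^m) = (5)·2^m·(2 − 10) = (-40)·2^m. Since 10 | h(m) by the inductive hypothesis, 10 | 10·h(m); and 10 | -40 since -40 = 10·-4. Therefore 10 | h(m+1).
This completes the induction.
Therefore the largest such d is 10.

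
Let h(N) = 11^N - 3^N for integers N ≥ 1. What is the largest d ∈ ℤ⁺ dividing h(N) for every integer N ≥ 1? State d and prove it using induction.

d = 8

Computing the first values: h(1) = 8 and h(2) = 112; gcd(8, 112) = 8, so d ≤ 8.
We prove 8 | 11^N - 3^N for all N ≥ 1 by induction on N.
When N = 1: h(1) = 8 = 8·(1), so 8 | h(1).
Inductive step: assume the claim holds for N = i, i.e. 8 | h(i). Then
11^{i+1} − 3^{i+1} = 11·11^i − 3·3^i = 11·(11^i − 3^i) + (8)·3^i. The first term is divisible by 8 by the inductive hypothesis, and the second term (8)·3^i is divisible by 8 since 8 | 8. Hence 8 | h(i+1).
By the principle of mathematical induction, the result holds for all N ≥ 1.
Therefore the largest such d is 8.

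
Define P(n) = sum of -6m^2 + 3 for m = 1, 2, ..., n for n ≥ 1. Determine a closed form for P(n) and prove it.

P(n) = -n(n + 2)(2n - 1)

We claim P(n) = -n(n + 2)(2n - 1) for all n ≥ 1.
Base step (n = 1): P(1) = -3, and the closed form gives -3. They agree.
Inductive step: suppose the statement holds for some m ≥ 1, so P(m) = m(-2m^2 - 3m + 2).
Then P(m+1) = P(m) + (-6(m + 1)^2 + 3) = (m(-2m^2 - 3m + 2)) + (-6(m + 1)^2 + 3).
Simplifying, P(m+1) = -(m + 1)(m + 3)(2m + 1) = -(m+1)((m+1) + 2)(2(m+1) - 1),
which is the closed form with n = m+1.
Hence, by induction on n, the claim holds for every n ≥ 1.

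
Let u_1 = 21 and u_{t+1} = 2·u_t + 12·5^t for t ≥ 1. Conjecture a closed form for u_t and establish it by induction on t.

Computing the first terms: u_1 = 21, u_2 = 102, u_3 = 504. This suggests u_t = 2^(t - 1) + 4·5^t.
For the base case t = 1: the formula gives 21 = 21 = u_1.
Inductive step: assume the claim holds for t = p, so u_p = 2^(p - 1) + 4·5^p.
Then u_{p+1} = 2·u_p + 12·5^p = 2·(2^(p - 1) + 4·5^p) + 12·5^p = 2^p + 4·5^(p + 1) = 2^((p+1) - 1) + 4·5^(p+1),
which is the claimed formula at t = p+1.
By the principle of mathematical induction, the result holds for all t ≥ 1.

u_t = 2^(t - 1) + 4·5^t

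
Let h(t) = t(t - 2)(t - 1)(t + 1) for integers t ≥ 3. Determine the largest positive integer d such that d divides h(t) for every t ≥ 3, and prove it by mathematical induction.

d = 24

Computing the first values: h(3) = 24 and h(4) = 120; gcd(24, 120) = 24, so d ≤ 24.
We prove 24 | t(t - 2)(t - 1)(t + 1) for all t ≥ 3 by induction on t.
Base case (t = 3): h(3) = 24 = 24·(1), so 24 | h(3).
Inductive step: suppose the statement holds for some p ≥ 3, i.e. 24 | h(p). Then
h(p+1) − h(p) = (p-1)·p·(p+1)·(p+2) − (p-2)·(p-1)·p·(p+1) = (p-1)·p·(p+1)·[(p+2) − (p-2)] = 4·(p-1)·p·(p+1). The product of 3 consecutive integers is divisible by (3)! = 6, so h(p+1) − h(p) is divisible by 4·6 = 24. By the inductive hypothesis 24 | h(p), hence 24 | h(p+1).
This completes the induction.
Therefore the largest such d is 24.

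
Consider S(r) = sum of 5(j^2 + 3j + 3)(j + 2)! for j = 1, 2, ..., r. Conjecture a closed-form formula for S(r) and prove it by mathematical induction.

We claim S(r) = (5r + 5)(r + 3)! - 30 for all r ≥ 1.
When r = 1: S(1) = 210, and the closed form gives 210. They agree.
Inductive step: suppose the statement holds for some j ≥ 1, so S(j) = (5j + 5)(j + 3)! - 30.
Then S(j+1) = S(j) + (5(j^2 + 5j + 7)(j + 3)!) = ((5j + 5)(j + 3)! - 30) + (5(j^2 + 5j + 7)(j + 3)!).
Simplifying, S(j+1) = (5(j+1) + 5)((j+1) + 3)! - 30,
which is the closed form with r = j+1.
By the principle of mathematical induction, the result holds for all r ≥ 1.

S(r) = (5r + 5)(r + 3)! - 30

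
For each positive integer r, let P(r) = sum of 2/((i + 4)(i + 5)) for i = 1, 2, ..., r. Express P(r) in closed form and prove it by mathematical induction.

We claim P(r) = 2r/(5(r + 5)) for all r ≥ 1.
Base step (r = 1): P(1) = 1/15, and the closed form gives 1/15. They agree.
Inductive step: suppose the statement holds for some i ≥ 1, so P(i) = 2i/(5(i + 5)).
Then P(i+1) = P(i) + (2/((i + 5)(i + 6))) = (2i/(5(i + 5))) + (2/((i + 5)(i + 6))).
Simplifying, P(i+1) = 2(i + 1)/(5(i + 6)) = 2(i+1)/(5((i+1) + 5)),
which is the closed form with r = i+1.
By the principle of mathematical induction, the result holds for all r ≥ 1.

P(r) = 2r/(5(r + 5))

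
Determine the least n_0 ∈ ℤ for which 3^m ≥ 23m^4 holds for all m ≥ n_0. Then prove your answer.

At m = 11: 177147 < 336743, so the inequality fails and n_0 ≥ 12. We prove 3^m ≥ 23m^4 for all m ≥ 12.
Base step (m = 12): 3^m = 531441 and 23m^4 = 476928, so 531441 ≥ 476928.
For the inductive step, assume it holds for an arbitrary i ≥ 12, so 3^i ≥ 23i^4.
Then 3^(i + 1) = 3·(3^i) ≥ 3·(23i^4).
Also, for i ≥ 12 we have 3·(23i^4) ≥ 23(i+1)^4, since 3 ≥ (1 + 1/i)^4 for all i ≥ 12.
Combining, 3^(i + 1) ≥ 23(i+1)^4.
By the principle of mathematical induction, the result holds for all m ≥ 12.
Hence the smallest such n_0 is 12.

n_0 = 12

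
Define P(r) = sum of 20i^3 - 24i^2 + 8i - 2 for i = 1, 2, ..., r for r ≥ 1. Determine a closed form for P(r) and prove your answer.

We claim P(r) = r(5r^3 + 2r^2 - 3r - 2) for all r ≥ 1.
Base case (r = 1): P(1) = 2, and the closed form gives 2. They agree.
Inductive step: assume the claim holds for r = i, so P(i) = i(5i^3 + 2i^2 - 3i - 2).
Then P(i+1) = P(i) + (20i^3 + 36i^2 + 20i + 2) = (i(5i^3 + 2i^2 - 3i - 2)) + (20i^3 + 36i^2 + 20i + 2).
Simplifying, P(i+1) = (i + 1)(5i^3 + 17i^2 + 16i + 2) = (i+1)(5(i+1)^3 + 2(i+1)^2 - 3(i+1) - 2),
which is the closed form with r = i+1.
This completes the induction.

P(r) = r(5r^3 + 2r^2 - 3r - 2)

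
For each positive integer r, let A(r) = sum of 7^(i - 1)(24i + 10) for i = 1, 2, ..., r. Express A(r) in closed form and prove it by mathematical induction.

We claim A(r) = 7^r(4r + 1) - 1 for all r ≥ 1.
Base step (r = 1): A(1) = 34, and the closed form gives 34. They agree.
Inductive step: suppose the statement holds for some i ≥ 1, so A(i) = 7^i(4i + 1) - 1.
Then A(i+1) = A(i) + (7^i(24i + 34)) = (7^i(4i + 1) - 1) + (7^i(24i + 34)).
Simplifying, A(i+1) = 28·7^i·i + 35·7^i - 1 = 7^(i+1)(4(i+1) + 1) - 1,
which is the closed form with r = i+1.
By the principle of mathematical induction, the result holds for all r ≥ 1.

A(r) = 7^r(4r + 1) - 1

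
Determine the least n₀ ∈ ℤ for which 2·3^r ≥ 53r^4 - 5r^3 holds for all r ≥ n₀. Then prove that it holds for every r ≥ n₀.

At r = 12: 1062882 < 1090368, so the inequality fails and n₀ ≥ 13. We prove 2·3^r ≥ 53r^4 - 5r^3 for all r ≥ 13.
Base case (r = 13): 2·3^r = 3188646 and 53r^4 - 5r^3 = 1502748, so 3188646 ≥ 1502748.
Suppose the result is true for r = m, so 2·3^m ≥ 53m^4 - 5m^3.
Then 2·3^(m + 1) = 3·(2·3^m) ≥ 3·(53m^4 - 5m^3).
Also, for m ≥ 13 we have 3·(53m^4 - 5m^3) ≥ 53(m+1)^4 - 5(m+1)^3, since 3·(53m^4 - 5m^3) − (53(m+1)^4 - 5(m+1)^3) = 106m^4 - 222m^3 - 303m^2 - 197m - 48, which is nonnegative for all m ≥ 13.
Combining, 2·3^(m + 1) ≥ 53(m+1)^4 - 5(m+1)^3.
By induction, the statement is established for all r ≥ 13.
Hence the smallest such n₀ is 13.

n₀ = 13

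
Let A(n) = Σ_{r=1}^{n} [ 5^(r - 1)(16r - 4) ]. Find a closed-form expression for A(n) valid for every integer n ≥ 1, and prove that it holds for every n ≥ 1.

A(n) = 2·5^n(2n - 1) + 2

We claim A(n) = 2·5^n(2n - 1) + 2 for all n ≥ 1.
When n = 1: A(1) = 12, and the closed form gives 12. They agree.
Inductive step: assume the claim holds for n = r, so A(r) = 2·5^r(2r - 1) + 2.
Then A(r+1) = A(r) + (5^r(16r + 12)) = (2·5^r(2r - 1) + 2) + (5^r(16r + 12)).
Simplifying, A(r+1) = 20·5^r·r + 10·5^r + 2 = 2·5^(r+1)(2(r+1) - 1) + 2,
which is the closed form with n = r+1.
By the principle of mathematical induction, the result holds for all n ≥ 1.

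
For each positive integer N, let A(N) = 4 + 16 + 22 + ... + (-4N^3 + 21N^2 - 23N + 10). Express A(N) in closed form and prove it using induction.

We claim A(N) = -N(N^3 - 5N^2 + 2N - 2) for all N ≥ 1.
For the base case N = 1: A(1) = 4, and the closed form gives 4. They agree.
Suppose the result is true for N = r, so A(r) = r(-r^3 + 5r^2 - 2r + 2).
Then A(r+1) = A(r) + (-4r^3 + 9r^2 + 7r + 4) = (r(-r^3 + 5r^2 - 2r + 2)) + (-4r^3 + 9r^2 + 7r + 4).
Simplifying, A(r+1) = -(r + 1)(r^3 - 2r^2 - 5r - 4) = -(r+1)((r+1)^3 - 5(r+1)^2 + 2(r+1) - 2),
which is the closed form with N = r+1.
This completes the induction.

A(N) = -N(N^3 - 5N^2 + 2N - 2)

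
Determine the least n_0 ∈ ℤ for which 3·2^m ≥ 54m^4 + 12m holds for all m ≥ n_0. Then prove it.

At m = 22: 12582912 < 12650088, so the inequality fails and n_0 ≥ 23. We prove 3·2^m ≥ 54m^4 + 12m for all m ≥ 23.
For the base case m = 23: 3·2^m = 25165824 and 54m^4 + 12m = 15111690, so 25165824 ≥ 15111690.
For the inductive step, assume it holds for an arbitrary k ≥ 23, so 3·2^k ≥ 54k^4 + 12k.
Then 3·2^(k + 1) = 2·(3·2^k) ≥ 2·(54k^4 + 12k).
Also, for k ≥ 23 we have 2·(54k^4 + 12k) ≥ 54(k+1)^4 + 12(k+1), since 2·(54k^4 + 12k) − (54(k+1)^4 + 12(k+1)) = 54k^4 - 216k^3 - 324k^2 - 204k - 66, which is nonnegative for all k ≥ 23.
Combining, 3·2^(k + 1) ≥ 54(k+1)^4 + 12(k+1).
Hence, by induction on m, the claim holds for every m ≥ 23.
Hence the smallest such n_0 is 23.

n_0 = 23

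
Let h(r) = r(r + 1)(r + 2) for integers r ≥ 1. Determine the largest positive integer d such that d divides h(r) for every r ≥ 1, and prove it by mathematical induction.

d = 6

Computing the first values: h(1) = 6 and h(2) = 24; gcd(6, 24) = 6, so d ≤ 6.
We prove 6 | r(r + 1)(r + 2) for all r ≥ 1 by induction on r.
For the base case r = 1: h(1) = 6 = 6·(1), so 6 | h(1).
Inductive step: assume the claim holds for r = k, i.e. 6 | h(k). Then
h(k+1) − h(k) = (k+1)·(k+2)·(k+3) − k·(k+1)·(k+2) = (k+1)·(k+2)·[(k+3) − k] = 3·(k+1)·(k+2). The product of 2 consecutive integers is divisible by (2)! = 2, so h(k+1) − h(k) is divisible by 3·2 = 6. By the inductive hypothesis 6 | h(k), hence 6 | h(k+1).
This completes the induction.
Therefore the largest such d is 6.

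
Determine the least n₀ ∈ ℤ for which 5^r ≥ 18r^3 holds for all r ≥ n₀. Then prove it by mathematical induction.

At r = 4: 625 < 1152, so the inequality fails and n₀ ≥ 5. We prove 5^r ≥ 18r^3 for all r ≥ 5.
Base case (r = 5): 5^r = 3125 and 18r^3 = 2250, so 3125 ≥ 2250.
Inductive step: assume the claim holds for r = i, so 5^i ≥ 18i^3.
Then 5^(i + 1) = 5·(5^i) ≥ 5·(18i^3).
Also, for i ≥ 5 we have 5·(18i^3) ≥ 18(i+1)^3, since 5 ≥ (1 + 1/i)^3 for all i ≥ 5.
Combining, 5^(i + 1) ≥ 18(i+1)^3.
This completes the induction.
Hence the smallest such n₀ is 5.

n₀ = 5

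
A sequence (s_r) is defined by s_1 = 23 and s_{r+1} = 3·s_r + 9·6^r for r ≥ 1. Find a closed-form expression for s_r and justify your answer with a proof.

Computing the first terms: s_1 = 23, s_2 = 123, s_3 = 693. This suggests s_r = 5·3^(r - 1) + 3·6^r.
Base step (r = 1): the formula gives 23 = 23 = s_1.
Inductive step: suppose the statement holds for some p ≥ 1, so s_p = 5·3^(p - 1) + 3·6^p.
Then s_{p+1} = 3·s_p + 9·6^p = 3·(5·3^(p - 1) + 3·6^p) + 9·6^p = 5·3^p + 3·6^(p + 1) = 5·3^((p+1) - 1) + 3·6^(p+1),
which is the claimed formula at r = p+1.
Hence, by induction on r, the claim holds for every r ≥ 1.

s_r = 5·3^(r - 1) + 3·6^r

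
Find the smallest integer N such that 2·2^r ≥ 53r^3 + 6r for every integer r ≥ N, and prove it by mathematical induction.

N = 17

At r = 16: 131072 < 217184, so the inequality fails and N ≥ 17. We prove 2·2^r ≥ 53r^3 + 6r for all r ≥ 17.
Base step (r = 17): 2·2^r = 262144 and 53r^3 + 6r = 260491, so 262144 ≥ 260491.
For the inductive step, assume it holds for an arbitrary j ≥ 17, so 2·2^j ≥ 53j^3 + 6j.
Then 2·2^(j + 1) = 2·(2·2^j) ≥ 2·(53j^3 + 6j).
Also, for j ≥ 17 we have 2·(53j^3 + 6j) ≥ 53(j+1)^3 + 6(j+1), since 2·(53j^3 + 6j) − (53(j+1)^3 + 6(j+1)) = 53j^3 - 159j^2 - 153j - 59, which is nonnegative for all j ≥ 17.
Combining, 2·2^(j + 1) ≥ 53(j+1)^3 + 6(j+1).
This completes the induction.
Hence the smallest such N is 17.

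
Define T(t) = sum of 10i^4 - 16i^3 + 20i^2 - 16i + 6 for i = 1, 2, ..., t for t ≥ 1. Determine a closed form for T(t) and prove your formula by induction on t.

We claim T(t) = t(2t^4 + t^3 + 2t^2 - 2t + 1) for all t ≥ 1.
Base step (t = 1): T(1) = 4, and the closed form gives 4. They agree.
For the inductive step, assume it holds for an arbitrary i ≥ 1, so T(i) = i(2i^4 + i^3 + 2i^2 - 2i + 1).
Then T(i+1) = T(i) + (10i^4 + 24i^3 + 32i^2 + 16i + 4) = (i(2i^4 + i^3 + 2i^2 - 2i + 1)) + (10i^4 + 24i^3 + 32i^2 + 16i + 4).
Simplifying, T(i+1) = (i + 1)(2i^4 + 9i^3 + 17i^2 + 13i + 4) = (i+1)(2(i+1)^4 + (i+1)^3 + 2(i+1)^2 - 2(i+1) + 1),
which is the closed form with t = i+1.
This completes the induction.

T(t) = t(2t^4 + t^3 + 2t^2 - 2t + 1)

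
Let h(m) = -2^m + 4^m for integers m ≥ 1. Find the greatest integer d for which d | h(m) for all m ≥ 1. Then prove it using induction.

d = 2

Computing the first values: h(1) = 2 and h(2) = 12; gcd(2, 12) = 2, so d ≤ 2.
We prove 2 | -2^m + 4^m for all m ≥ 1 by induction on m.
For the base case m = 1: h(1) = 2 = 2·(1), so 2 | h(1).
Inductive step: suppose the statement holds for some r ≥ 1, i.e. 2 | h(r). Then
4^{r+1} − 2^{r+1} = 4·4^r − 2·2^r = 4·(4^r − 2^r) + (2)·2^r. The first term is divisible by 2 by the inductive hypothesis, and the second term (2)·2^r is divisible by 2 since 2 | 2. Hence 2 | h(r+1).
Hence, by induction on m, the claim holds for every m ≥ 1.
Therefore the largest such d is 2.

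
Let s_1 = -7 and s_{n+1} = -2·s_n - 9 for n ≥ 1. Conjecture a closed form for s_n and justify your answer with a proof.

s_n = -(-2)^(n + 1) - 3

Computing the first terms: s_1 = -7, s_2 = 5, s_3 = -19. This suggests s_n = -(-2)^(n + 1) - 3.
When n = 1: the formula gives -7 = -7 = s_1.
Suppose the result is true for n = r, so s_r = -(-2)^(r + 1) - 3.
Then s_{r+1} = -2·s_r - 9 = -2·(-(-2)^(r + 1) - 3) - 9 = -(-2)^(r + 2) - 3 = -(-2)^((r+1) + 1) - 3,
which is the claimed formula at n = r+1.
By induction, the statement is established for all n ≥ 1.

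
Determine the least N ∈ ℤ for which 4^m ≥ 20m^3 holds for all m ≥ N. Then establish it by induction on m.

N = 7

At m = 6: 4096 < 4320, so the inequality fails and N ≥ 7. We prove 4^m ≥ 20m^3 for all m ≥ 7.
Base step (m = 7): 4^m = 16384 and 20m^3 = 6860, so 16384 ≥ 6860.
Inductive step: assume the claim holds for m = k, so 4^k ≥ 20k^3.
Then 4^(k + 1) = 4·(4^k) ≥ 4·(20k^3).
Also, for k ≥ 7 we have 4·(20k^3) ≥ 20(k+1)^3, since 4 ≥ (1 + 1/k)^3 for all k ≥ 7.
Combining, 4^(k + 1) ≥ 20(k+1)^3.
By induction, the statement is established for all m ≥ 7.
Hence the smallest such N is 7.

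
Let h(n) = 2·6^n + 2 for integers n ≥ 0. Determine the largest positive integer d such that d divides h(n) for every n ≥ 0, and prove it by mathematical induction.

d = 2

Computing the first values: h(0) = 4 and h(1) = 14; gcd(4, 14) = 2, so d ≤ 2.
We prove 2 | 2·6^n + 2 for all n ≥ 0 by induction on n.
When n = 0: h(0) = 4 = 2·(2), so 2 | h(0).
For the inductive step, assume it holds for an arbitrary i ≥ 0, i.e. 2 | h(i). Then
h(i+1) = 2·6^(i+1) + 2 = 6·(2·6^i + 2) - 10 = 6·h(i) - 10. The first term is divisible by 2 by the inductive hypothesis, and -10 is divisible by 2. Hence 2 | h(i+1).
This completes the induction.
Therefore the largest such d is 2.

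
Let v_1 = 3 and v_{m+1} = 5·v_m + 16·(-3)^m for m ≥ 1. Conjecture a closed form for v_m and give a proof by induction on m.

Computing the first terms: v_1 = 3, v_2 = -33, v_3 = -21. This suggests v_m = -2(-3)^m - 3·5^(m - 1).
Base step (m = 1): the formula gives 3 = 3 = v_1.
Inductive step: suppose the statement holds for some k ≥ 1, so v_k = -2(-3)^k - 3·5^(k - 1).
Then v_{k+1} = 5·v_k + 16·(-3)^k = 5·(-2(-3)^k - 3·5^(k - 1)) + 16·(-3)^k = -2(-3)^(k + 1) - 3·5^k = -2(-3)^(k+1) - 3·5^((k+1) - 1),
which is the claimed formula at m = k+1.
By induction, the statement is established for all m ≥ 1.

v_m = -2(-3)^m - 3·5^(m - 1)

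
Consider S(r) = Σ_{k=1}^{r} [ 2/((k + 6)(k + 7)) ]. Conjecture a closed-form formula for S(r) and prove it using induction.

We claim S(r) = 2r/(7(r + 7)) for all r ≥ 1.
For the base case r = 1: S(1) = 1/28, and the closed form gives 1/28. They agree.
For the inductive step, assume it holds for an arbitrary k ≥ 1, so S(k) = 2k/(7(k + 7)).
Then S(k+1) = S(k) + (2/((k + 7)(k + 8))) = (2k/(7(k + 7))) + (2/((k + 7)(k + 8))).
Simplifying, S(k+1) = 2(k + 1)/(7(k + 8)) = 2(k+1)/(7((k+1) + 7)),
which is the closed form with r = k+1.
This completes the induction.

S(r) = 2r/(7(r + 7))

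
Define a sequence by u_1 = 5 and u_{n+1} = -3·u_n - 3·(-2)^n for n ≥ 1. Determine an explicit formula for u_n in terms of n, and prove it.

Computing the first terms: u_1 = 5, u_2 = -9, u_3 = 15. This suggests u_n = -3(-2)^n - (-3)^(n - 1).
Base case (n = 1): the formula gives 5 = 5 = u_1.
Inductive step: suppose the statement holds for some k ≥ 1, so u_k = -3(-2)^k - (-3)^(k - 1).
Then u_{k+1} = -3·u_k - 3·(-2)^k = -3·(-3(-2)^k - (-3)^(k - 1)) - 3·(-2)^k = -3(-2)^(k + 1) - (-3)^k = -3(-2)^(k+1) - (-3)^((k+1) - 1),
which is the claimed formula at n = k+1.
Hence, by induction on n, the claim holds for every n ≥ 1.

u_n = -3(-2)^n - (-3)^(n - 1)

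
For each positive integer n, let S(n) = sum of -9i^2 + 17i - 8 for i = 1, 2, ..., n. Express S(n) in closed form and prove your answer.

We claim S(n) = -n(n - 1)(3n - 1) for all n ≥ 1.
Base step (n = 1): S(1) = 0, and the closed form gives 0. They agree.
Suppose the result is true for n = i, so S(i) = i(-3i^2 + 4i - 1).
Then S(i+1) = S(i) + (i(-9i - 1)) = (i(-3i^2 + 4i - 1)) + (i(-9i - 1)).
Simplifying, S(i+1) = -i(i + 1)(3i + 2) = -(i+1)((i+1) - 1)(3(i+1) - 1),
which is the closed form with n = i+1.
By induction, the statement is established for all n ≥ 1.

S(n) = -n(n - 1)(3n - 1)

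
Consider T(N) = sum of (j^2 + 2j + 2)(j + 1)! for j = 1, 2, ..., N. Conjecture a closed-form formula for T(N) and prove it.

T(N) = (N + 1)(N + 2)! - 2

We claim T(N) = (N + 1)(N + 2)! - 2 for all N ≥ 1.
Base case (N = 1): T(1) = 10, and the closed form gives 10. They agree.
Suppose the result is true for N = j, so T(j) = (j + 1)(j + 2)! - 2.
Then T(j+1) = T(j) + ((j^2 + 4j + 5)(j + 2)!) = ((j + 1)(j + 2)! - 2) + ((j^2 + 4j + 5)(j + 2)!).
Simplifying, T(j+1) = ((j+1) + 1)((j+1) + 2)! - 2,
which is the closed form with N = j+1.
Hence, by induction on N, the claim holds for every N ≥ 1.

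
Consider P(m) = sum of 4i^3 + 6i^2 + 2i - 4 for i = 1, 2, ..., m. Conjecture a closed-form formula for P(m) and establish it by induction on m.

P(m) = m(m^3 + 4m^2 + 5m - 2)

We claim P(m) = m(m^3 + 4m^2 + 5m - 2) for all m ≥ 1.
When m = 1: P(1) = 8, and the closed form gives 8. They agree.
Inductive step: suppose the statement holds for some i ≥ 1, so P(i) = i(i^3 + 4i^2 + 5i - 2).
Then P(i+1) = P(i) + (4i^3 + 18i^2 + 26i + 8) = (i(i^3 + 4i^2 + 5i - 2)) + (4i^3 + 18i^2 + 26i + 8).
Simplifying, P(i+1) = (i + 1)(i^3 + 7i^2 + 16i + 8) = (i+1)((i+1)^3 + 4(i+1)^2 + 5(i+1) - 2),
which is the closed form with m = i+1.
By induction, the statement is established for all m ≥ 1.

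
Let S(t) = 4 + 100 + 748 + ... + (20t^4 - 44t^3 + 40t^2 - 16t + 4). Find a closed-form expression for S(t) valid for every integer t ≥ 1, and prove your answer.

We claim S(t) = t(4t^4 - t^3 - 2t^2 + t + 2) for all t ≥ 1.
Base step (t = 1): S(1) = 4, and the closed form gives 4. They agree.
For the inductive step, assume it holds for an arbitrary r ≥ 1, so S(r) = r(4r^4 - r^3 - 2r^2 + r + 2).
Then S(r+1) = S(r) + (20r^4 + 36r^3 + 28r^2 + 12r + 4) = (r(4r^4 - r^3 - 2r^2 + r + 2)) + (20r^4 + 36r^3 + 28r^2 + 12r + 4).
Simplifying, S(r+1) = (r + 1)(4r^4 + 15r^3 + 19r^2 + 10r + 4) = (r+1)(4(r+1)^4 - (r+1)^3 - 2(r+1)^2 + (r+1) + 2),
which is the closed form with t = r+1.
By induction, the statement is established for all t ≥ 1.

S(t) = t(4t^4 - t^3 - 2t^2 + t + 2)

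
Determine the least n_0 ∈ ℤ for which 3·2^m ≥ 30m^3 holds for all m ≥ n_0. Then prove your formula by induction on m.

n_0 = 16

At m = 15: 98304 < 101250, so the inequality fails and n_0 ≥ 16. We prove 3·2^m ≥ 30m^3 for all m ≥ 16.
For the base case m = 16: 3·2^m = 196608 and 30m^3 = 122880, so 196608 ≥ 122880.
Inductive step: suppose the statement holds for some r ≥ 16, so 3·2^r ≥ 30r^3.
Then 3·2^(r + 1) = 2·(3·2^r) ≥ 2·(30r^3).
Also, for r ≥ 16 we have 2·(30r^3) ≥ 30(r+1)^3, since 2 ≥ (1 + 1/r)^3 for all r ≥ 16.
Combining, 3·2^(r + 1) ≥ 30(r+1)^3.
By the principle of mathematical induction, the result holds for all m ≥ 16.
Hence the smallest such n_0 is 16.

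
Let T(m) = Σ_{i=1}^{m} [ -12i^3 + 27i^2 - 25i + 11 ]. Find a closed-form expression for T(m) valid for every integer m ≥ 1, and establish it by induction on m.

We claim T(m) = -m(3m^3 - 3m^2 + 2m - 3) for all m ≥ 1.
Base step (m = 1): T(1) = 1, and the closed form gives 1. They agree.
Inductive step: assume the claim holds for m = i, so T(i) = i(-3i^3 + 3i^2 - 2i + 3).
Then T(i+1) = T(i) + (-12i^3 - 9i^2 - 7i + 1) = (i(-3i^3 + 3i^2 - 2i + 3)) + (-12i^3 - 9i^2 - 7i + 1).
Simplifying, T(i+1) = -(i + 1)(3i^3 + 6i^2 + 5i - 1) = -(i+1)(3(i+1)^3 - 3(i+1)^2 + 2(i+1) - 3),
which is the closed form with m = i+1.
Hence, by induction on m, the claim holds for every m ≥ 1.

T(m) = -m(3m^3 - 3m^2 + 2m - 3)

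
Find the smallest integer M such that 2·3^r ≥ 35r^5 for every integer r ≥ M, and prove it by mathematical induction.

M = 15

At r = 14: 9565938 < 18823840, so the inequality fails and M ≥ 15. We prove 2·3^r ≥ 35r^5 for all r ≥ 15.
For the base case r = 15: 2·3^r = 28697814 and 35r^5 = 26578125, so 28697814 ≥ 26578125.
For the inductive step, assume it holds for an arbitrary i ≥ 15, so 2·3^i ≥ 35i^5.
Then 2·3^(i + 1) = 3·(2·3^i) ≥ 3·(35i^5).
Also, for i ≥ 15 we have 3·(35i^5) ≥ 35(i+1)^5, since 3 ≥ (1 + 1/i)^5 for all i ≥ 15.
Combining, 2·3^(i + 1) ≥ 35(i+1)^5.
By induction, the statement is established for all r ≥ 15.
Hence the smallest such M is 15.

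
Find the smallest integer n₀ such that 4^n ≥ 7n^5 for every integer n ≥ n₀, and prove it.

n₀ = 10

At n = 9: 262144 < 413343, so the inequality fails and n₀ ≥ 10. We prove 4^n ≥ 7n^5 for all n ≥ 10.
When n = 10: 4^n = 1048576 and 7n^5 = 700000, so 1048576 ≥ 700000.
Suppose the result is true for n = m, so 4^m ≥ 7m^5.
Then 4^(m + 1) = 4·(4^m) ≥ 4·(7m^5).
Also, for m ≥ 10 we have 4·(7m^5) ≥ 7(m+1)^5, since 4 ≥ (1 + 1/m)^5 for all m ≥ 10.
Combining, 4^(m + 1) ≥ 7(m+1)^5.
This completes the induction.
Hence the smallest such n₀ is 10.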